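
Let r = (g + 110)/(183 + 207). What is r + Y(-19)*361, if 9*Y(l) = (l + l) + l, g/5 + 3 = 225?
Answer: -89045/39 ≈ -2283.2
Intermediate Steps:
g = 1110 (g = -15 + 5*225 = -15 + 1125 = 1110)
Y(l) = l/3 (Y(l) = ((l + l) + l)/9 = (2*l + l)/9 = (3*l)/9 = l/3)
r = 122/39 (r = (1110 + 110)/(183 + 207) = 1220/390 = 1220*(1/390) = 122/39 ≈ 3.1282)
r + Y(-19)*361 = 122/39 + ((⅓)*(-19))*361 = 122/39 - 19/3*361 = 122/39 - 6859/3 = -89045/39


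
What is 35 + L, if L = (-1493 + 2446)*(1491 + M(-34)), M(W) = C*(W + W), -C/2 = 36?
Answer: 6086846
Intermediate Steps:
C = -72 (C = -2*36 = -72)
M(W) = -144*W (M(W) = -72*(W + W) = -144*W)
L = 6086811 (L = (-1493 + 2446)*(1491 - 144*(-34)) = 953*(1491 + 4896) = 953*6387 = 6086811)
35 + L = 35 + 6086811 = 6086846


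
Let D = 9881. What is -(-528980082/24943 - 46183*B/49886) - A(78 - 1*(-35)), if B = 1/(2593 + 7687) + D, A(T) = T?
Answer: 15508996771503/512828080 ≈ 30242.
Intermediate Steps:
B = 101576681/10280 (B = 1/(2593 + 7687) + 9881 = 1/10280 + 9881 = 101576681/10280 ≈ 9881.0)
-(-528980082/24943 - 46183*B/49886) - A(78 - 1*(-35)) = -46183/((-49886/(101576681/10280 - 1*(-22908)))) - (78 - 1*(-35)) = -46183/((-49886/(101576681/10280 + 22908))) - (78 + 35) = -46183/((-49886/337070921/10280)) - 1*113 = -46183/((-49886*10280/337070921)) - 113 = -46183/(-512828080/337070921) - 113 = -46183*(-337070921/512828080) - 113 = 15566946344543/512828080 - 113 = 15508996771503/512828080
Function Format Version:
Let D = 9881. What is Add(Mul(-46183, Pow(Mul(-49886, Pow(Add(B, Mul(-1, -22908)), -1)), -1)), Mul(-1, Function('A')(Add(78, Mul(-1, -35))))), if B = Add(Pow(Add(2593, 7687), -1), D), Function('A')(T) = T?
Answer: Rational(15508996771503, 512828080) ≈ 30242.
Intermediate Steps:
B = Rational(101576681, 10280) (B = Add(Pow(Add(2593, 7687), -1), 9881) = Add(Pow(10280, -1), 9881) = Add(Rational(1, 10280), 9881) = Rational(101576681, 10280) ≈ 9881.0)
Add(Mul(-46183, Pow(Mul(-49886, Pow(Add(B, Mul(-1, -22908)), -1)), -1)), Mul(-1, Function('A')(Add(78, Mul(-1, -35))))) = Add(Mul(-46183, Pow(Mul(-49886, Pow(Add(Rational(101576681, 10280), Mul(-1, -22908)), -1)), -1)), Mul(-1, Add(78, Mul(-1, -35)))) = Add(Mul(-46183, Pow(Mul(-49886, Pow(Add(Rational(101576681, 10280), 22908), -1)), -1)), Mul(-1, Add(78, 35))) = Add(Mul(-46183, Pow(Mul(-49886, Pow(Rational(337070921, 10280), -1)), -1)), Mul(-1, 113)) = Add(Mul(-46183, Pow(Mul(-49886, Rational(10280, 337070921)), -1)), -113) = Add(Mul(-46183, Pow(Rational(-512828080, 337070921), -1)), -113) = Add(Mul(-46183, Rational(-337070921, 512828080)), -113) = Add(Rational(15566946344543, 512828080), -113) = Rational(15508996771503, 512828080)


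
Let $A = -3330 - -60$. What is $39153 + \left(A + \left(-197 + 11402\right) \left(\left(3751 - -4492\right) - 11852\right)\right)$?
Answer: $-40402962$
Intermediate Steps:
$A = -3270$ ($A = -3330 + 60 = -3270$)
$39153 + \left(A + \left(-197 + 11402\right) \left(\left(3751 - -4492\right) - 11852\right)\right) = 39153 + \left(-3270 + \left(-197 + 11402\right) \left(\left(3751 - -4492\right) - 11852\right)\right) = 39153 + \left(-3270 + 11205 \left(\left(3751 + 4492\right) - 11852\right)\right) = 39153 + \left(-3270 + 11205 \left(8243 - 11852\right)\right) = 39153 + \left(-3270 + 11205 \left(-3609\right)\right) = 39153 - 40442115 = -40402962$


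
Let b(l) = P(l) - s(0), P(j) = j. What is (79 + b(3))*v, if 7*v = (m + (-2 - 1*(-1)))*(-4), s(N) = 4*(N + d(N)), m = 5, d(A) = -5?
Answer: -1632/7 ≈ -233.14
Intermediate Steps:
s(N) = -20 + 4*N (s(N) = 4*(N - 5) = 4*(-5 + N) = -20 + 4*N)
b(l) = 20 + l (b(l) = l - (-20 + 4*0) = l - (-20 + 0) = l - 1*(-20) = l + 20 = 20 + l)
v = -16/7 (v = ((5 + (-2 - 1*(-1)))*(-4))/7 = ((5 + (-2 + 1))*(-4))/7 = ((5 - 1)*(-4))/7 = (4*(-4))/7 = (⅐)*(-16) = -16/7 ≈ -2.2857)
(79 + b(3))*v = (79 + (20 + 3))*(-16/7) = (79 + 23)*(-16/7) = 102*(-16/7) = -1632/7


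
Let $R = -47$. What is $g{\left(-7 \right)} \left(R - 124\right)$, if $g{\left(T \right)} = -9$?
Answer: $1539$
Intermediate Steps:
$g{\left(-7 \right)} \left(R - 124\right) = - 9 \left(-47 - 124\right) = \left(-9\right) \left(-171\right) = 1539$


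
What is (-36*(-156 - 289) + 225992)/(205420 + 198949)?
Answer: 242012/404369 ≈ 0.59849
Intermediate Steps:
(-36*(-156 - 289) + 225992)/(205420 + 198949) = (-36*(-445) + 225992)/404369 = (16020 + 225992)*(1/404369) = 242012*(1/404369) = 242012/404369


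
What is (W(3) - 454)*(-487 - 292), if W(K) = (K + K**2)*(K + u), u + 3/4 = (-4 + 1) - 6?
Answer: 416765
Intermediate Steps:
u = -39/4 (u = -3/4 + ((-4 + 1) - 6) = -3/4 + (-3 - 6) = -3/4 - 9 = -39/4 ≈ -9.7500)
W(K) = (-39/4 + K)*(K + K**2) (W(K) = (K + K**2)*(K - 39/4) = (K + K**2)*(-39/4 + K) = (-39/4 + K)*(K + K**2))
(W(3) - 454)*(-487 - 292) = ((1/4)*3*(-39 - 35*3 + 4*3**2) - 454)*(-487 - 292) = ((1/4)*3*(-39 - 105 + 4*9) - 454)*(-779) = ((1/4)*3*(-39 - 105 + 36) - 454)*(-779) = ((1/4)*3*(-108) - 454)*(-779) = (-81 - 454)*(-779) = -535*(-779) = 416765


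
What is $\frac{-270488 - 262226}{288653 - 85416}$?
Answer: $- \frac{532714}{203237} \approx -2.6211$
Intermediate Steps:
$\frac{-270488 - 262226}{288653 - 85416} = - \frac{532714}{288653 - 85416} = - \frac{532714}{203237}$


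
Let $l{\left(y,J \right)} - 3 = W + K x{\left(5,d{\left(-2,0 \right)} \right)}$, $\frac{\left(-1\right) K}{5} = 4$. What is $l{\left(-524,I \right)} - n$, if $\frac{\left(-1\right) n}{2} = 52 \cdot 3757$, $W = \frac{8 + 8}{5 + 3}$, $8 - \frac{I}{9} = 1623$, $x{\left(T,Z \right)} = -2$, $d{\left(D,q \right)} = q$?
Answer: $390773$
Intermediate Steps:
$I = -14535$ ($I = 72 - 14607 = -14535$)
$K = -20$ ($K = \left(-5\right) 4 = -20$)
$W = 2$ ($W = \frac{16}{8} = 16 \cdot \frac{1}{8} = 2$)
$n = -390728$ ($n = - 2 \cdot 52 \cdot 3757 = \left(-2\right) 195364 = -390728$)
$l{\left(y,J \right)} = 45$ ($l{\left(y,J \right)} = 3 + \left(2 - -40\right) = 3 + \left(2 + 40\right) = 3 + 42 = 45$)
$l{\left(-524,I \right)} - n = 45 - -390728 = 45 + 390728 = 390773$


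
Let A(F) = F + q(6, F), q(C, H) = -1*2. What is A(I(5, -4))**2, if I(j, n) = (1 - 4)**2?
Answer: 49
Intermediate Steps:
I(j, n) = 9 (I(j, n) = (-3)**2 = 9)
q(C, H) = -2
A(F) = -2 + F (A(F) = F - 2 = -2 + F)
A(I(5, -4))**2 = (-2 + 9)**2 = 7**2 = 49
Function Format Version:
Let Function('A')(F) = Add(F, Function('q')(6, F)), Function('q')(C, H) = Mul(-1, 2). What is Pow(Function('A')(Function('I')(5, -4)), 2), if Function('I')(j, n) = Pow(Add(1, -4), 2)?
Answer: 49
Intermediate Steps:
Function('I')(j, n) = 9 (Function('I')(j, n) = Pow(-3, 2) = 9)
Function('q')(C, H) = -2
Function('A')(F) = Add(-2, F) (Function('A')(F) = Add(F, -2) = Add(-2, F))
Pow(Function('A')(Function('I')(5, -4)), 2) = Pow(Add(-2, 9), 2) = Pow(7, 2) = 49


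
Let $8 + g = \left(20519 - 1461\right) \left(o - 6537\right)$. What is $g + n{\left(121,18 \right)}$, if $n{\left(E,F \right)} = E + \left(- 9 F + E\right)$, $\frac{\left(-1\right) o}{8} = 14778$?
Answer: $-2377695066$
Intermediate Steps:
$o = -118224$ ($o = \left(-8\right) 14778 = -118224$)
$n{\left(E,F \right)} = - 9 F + 2 E$ ($n{\left(E,F \right)} = E + \left(E - 9 F\right) = - 9 F + 2 E$)
$g = -2377695146$ ($g = -8 + \left(20519 - 1461\right) \left(-118224 - 6537\right) = -8 + 19058 \left(-118224 - 6537\right) = -8 + 19058 \left(-124761\right) = -8 - 2377695138 = -2377695146$)
$g + n{\left(121,18 \right)} = -2377695146 + \left(\left(-9\right) 18 + 2 \cdot 121\right) = -2377695146 + \left(-162 + 242\right) = -2377695146 + 80 = -2377695066$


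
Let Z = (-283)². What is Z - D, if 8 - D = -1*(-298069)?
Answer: 378150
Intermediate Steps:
D = -298061 (D = 8 - (-1)*(-298069) = 8 - 1*298069 = 8 - 298069 = -298061)
Z = 80089
Z - D = 80089 - 1*(-298061) = 80089 + 298061 = 378150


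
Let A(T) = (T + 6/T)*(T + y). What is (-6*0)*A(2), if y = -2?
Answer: 0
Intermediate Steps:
A(T) = (-2 + T)*(T + 6/T) (A(T) = (T + 6/T)*(T - 2) = (T + 6/T)*(-2 + T) = (-2 + T)*(T + 6/T))
(-6*0)*A(2) = (-6*0)*(6 + 2**2 - 12/2 - 2*2) = 0*(6 + 4 - 12*1/2 - 4) = 0*(6 + 4 - 6 - 4) = 0*0 = 0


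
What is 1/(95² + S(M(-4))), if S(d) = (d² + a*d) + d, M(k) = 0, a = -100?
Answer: 1/9025 ≈ 0.00011080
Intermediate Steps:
S(d) = d² - 99*d (S(d) = (d² - 100*d) + d = d² - 99*d)
1/(95² + S(M(-4))) = 1/(95² + 0*(-99 + 0)) = 1/(9025 + 0*(-99)) = 1/(9025 + 0) = 1/9025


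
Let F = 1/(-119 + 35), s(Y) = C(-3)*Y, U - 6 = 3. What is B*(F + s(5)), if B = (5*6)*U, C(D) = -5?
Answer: -94545/14 ≈ -6753.2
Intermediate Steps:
U = 9 (U = 6 + 3 = 9)
s(Y) = -5*Y
B = 270 (B = (5*6)*9 = 30*9 = 270)
F = -1/84 (F = 1/(-84) = -1/84 ≈ -0.011905)
B*(F + s(5)) = 270*(-1/84 - 5*5) = 270*(-1/84 - 25) = 270*(-2101/84) = -94545/14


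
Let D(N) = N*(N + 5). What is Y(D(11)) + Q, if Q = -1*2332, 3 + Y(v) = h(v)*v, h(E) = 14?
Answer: 129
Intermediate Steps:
D(N) = N*(5 + N)
Y(v) = -3 + 14*v
Q = -2332
Y(D(11)) + Q = (-3 + 14*(11*(5 + 11))) - 2332 = (-3 + 14*(11*16)) - 2332 = (-3 + 14*176) - 2332 = (-3 + 2464) - 2332 = 2461 - 2332 = 129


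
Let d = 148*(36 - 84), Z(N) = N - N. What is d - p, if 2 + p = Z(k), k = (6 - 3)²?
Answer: -7102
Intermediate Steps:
k = 9 (k = 3² = 9)
Z(N) = 0
d = -7104 (d = 148*(-48) = -7104)
p = -2 (p = -2 + 0 = -2)
d - p = -7104 - 1*(-2) = -7104 + 2 = -7102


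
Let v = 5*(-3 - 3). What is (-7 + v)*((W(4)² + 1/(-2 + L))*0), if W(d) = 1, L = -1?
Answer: 0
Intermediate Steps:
v = -30 (v = 5*(-6) = -30)
(-7 + v)*((W(4)² + 1/(-2 + L))*0) = (-7 - 30)*((1² + 1/(-2 - 1))*0) = -37*(1 + 1/(-3))*0 = -37*(1 - ⅓)*0 = -74*0/3 = -37*0 = 0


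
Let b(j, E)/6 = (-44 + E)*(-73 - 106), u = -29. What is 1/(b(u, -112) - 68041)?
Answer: 1/99503 ≈ 1.0050e-5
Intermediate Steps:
b(j, E) = 47256 - 1074*E (b(j, E) = 6*((-44 + E)*(-73 - 106)) = 6*((-44 + E)*(-179)) = 6*(7876 - 179*E) = 47256 - 1074*E)
1/(b(u, -112) - 68041) = 1/((47256 - 1074*(-112)) - 68041) = 1/((47256 + 120288) - 68041) = 1/(167544 - 68041) = 1/99503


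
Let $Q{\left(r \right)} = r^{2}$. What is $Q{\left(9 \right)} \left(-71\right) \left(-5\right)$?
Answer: $28755$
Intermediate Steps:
$Q{\left(9 \right)} \left(-71\right) \left(-5\right) = 9^{2} \left(-71\right) \left(-5\right) = 81 \left(-71\right) \left(-5\right) = \left(-5751\right) \left(-5\right) = 28755$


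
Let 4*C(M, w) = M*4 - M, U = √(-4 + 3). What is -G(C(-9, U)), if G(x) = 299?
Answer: -299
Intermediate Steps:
U = I (U = √(-1) = I ≈ 1.0*I)
C(M, w) = 3*M/4 (C(M, w) = (M*4 - M)/4 = (4*M - M)/4 = (3*M)/4 = 3*M/4)
-G(C(-9, U)) = -1*299 = -299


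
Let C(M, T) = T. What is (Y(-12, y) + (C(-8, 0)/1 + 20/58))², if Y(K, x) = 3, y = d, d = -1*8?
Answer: 9409/841 ≈ 11.188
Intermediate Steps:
d = -8
y = -8
(Y(-12, y) + (C(-8, 0)/1 + 20/58))² = (3 + (0/1 + 20/58))² = (3 + (0*1 + 20*(1/58)))² = (3 + (0 + 10/29))² = (3 + 10/29)² = (97/29)² = 9409/841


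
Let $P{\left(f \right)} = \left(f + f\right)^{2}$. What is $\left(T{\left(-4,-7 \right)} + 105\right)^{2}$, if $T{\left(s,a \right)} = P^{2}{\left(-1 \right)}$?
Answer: $14641$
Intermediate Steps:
$P{\left(f \right)} = 4 f^{2}$ ($P{\left(f \right)} = \left(2 f\right)^{2} = 4 f^{2}$)
$T{\left(s,a \right)} = 16$ ($T{\left(s,a \right)} = \left(4 \left(-1\right)^{2}\right)^{2} = \left(4 \cdot 1\right)^{2} = 4^{2} = 16$)
$\left(T{\left(-4,-7 \right)} + 105\right)^{2} = \left(16 + 105\right)^{2} = 121^{2} = 14641$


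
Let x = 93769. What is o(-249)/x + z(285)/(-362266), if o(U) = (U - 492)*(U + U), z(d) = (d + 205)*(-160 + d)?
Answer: 4920743213/1306512329 ≈ 3.7663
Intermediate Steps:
z(d) = (-160 + d)*(205 + d) (z(d) = (205 + d)*(-160 + d) = (-160 + d)*(205 + d))
o(U) = 2*U*(-492 + U) (o(U) = (-492 + U)*(2*U) = 2*U*(-492 + U))
o(-249)/x + z(285)/(-362266) = (2*(-249)*(-492 - 249))/93769 + (-32800 + 285**2 + 45*285)/(-362266) = (2*(-249)*(-741))*(1/93769) + (-32800 + 81225 + 12825)*(-1/362266) = 369018*(1/93769) + 61250*(-1/362266) = 28386/7213 - 30625/181133 = 4920743213/1306512329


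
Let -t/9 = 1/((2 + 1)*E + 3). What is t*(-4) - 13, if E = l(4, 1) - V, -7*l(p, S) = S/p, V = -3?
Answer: -369/37 ≈ -9.9730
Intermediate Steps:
l(p, S) = -S/(7*p)
E = 83/28 (E = -1/7*1/4 - 1*(-3) = -1/7*1*1/4 + 3 = -1/28 + 3 = 83/28 ≈ 2.9643)
t = -28/37 (t = -9/((2 + 1)*(83/28) + 3) = -9/(3*(83/28) + 3) = -9/(249/28 + 3) = -9/333/28 = -9*28/333 = -28/37 ≈ -0.75676)
t*(-4) - 13 = -28/37*(-4) - 13 = 112/37 - 13 = -369/37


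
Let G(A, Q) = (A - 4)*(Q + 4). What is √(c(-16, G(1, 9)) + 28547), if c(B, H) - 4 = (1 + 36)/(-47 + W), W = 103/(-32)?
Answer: √73729598711/1607 ≈ 168.97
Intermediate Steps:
W = -103/32 (W = 103*(-1/32) = -103/32 ≈ -3.2188)
G(A, Q) = (-4 + A)*(4 + Q)
c(B, H) = 5244/1607 (c(B, H) = 4 + (1 + 36)/(-47 - 103/32) = 4 + 37/(-1607/32) = 4 + 37*(-32/1607) = 4 - 1184/1607 = 5244/1607)
√(c(-16, G(1, 9)) + 28547) = √(5244/1607 + 28547) = √(45880273/1607) = √73729598711/1607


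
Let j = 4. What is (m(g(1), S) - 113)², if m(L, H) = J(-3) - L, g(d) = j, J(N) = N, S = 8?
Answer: 14400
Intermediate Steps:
g(d) = 4
m(L, H) = -3 - L
(m(g(1), S) - 113)² = ((-3 - 1*4) - 113)² = ((-3 - 4) - 113)² = (-7 - 113)² = (-120)² = 14400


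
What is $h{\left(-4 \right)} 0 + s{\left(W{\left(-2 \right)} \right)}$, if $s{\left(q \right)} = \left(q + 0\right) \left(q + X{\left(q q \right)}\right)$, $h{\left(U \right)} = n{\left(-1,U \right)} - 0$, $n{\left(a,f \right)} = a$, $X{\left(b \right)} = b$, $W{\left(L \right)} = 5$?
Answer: $150$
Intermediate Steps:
$h{\left(U \right)} = -1$ ($h{\left(U \right)} = -1 - 0 = -1 + 0 = -1$)
$s{\left(q \right)} = q \left(q + q^{2}\right)$ ($s{\left(q \right)} = \left(q + 0\right) \left(q + q q\right) = q \left(q + q^{2}\right)$)
$h{\left(-4 \right)} 0 + s{\left(W{\left(-2 \right)} \right)} = \left(-1\right) 0 + 5^{2} \left(1 + 5\right) = 0 + 25 \cdot 6 = 0 + 150 = 150$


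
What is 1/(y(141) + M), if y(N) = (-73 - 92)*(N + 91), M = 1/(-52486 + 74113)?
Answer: -21627/827881559 ≈ -2.6123e-5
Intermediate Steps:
M = 1/21627 ≈ 4.6238e-5
y(N) = -15015 - 165*N (y(N) = -165*(91 + N) = -15015 - 165*N)
1/(y(141) + M) = 1/((-15015 - 165*141) + 1/21627) = 1/((-15015 - 23265) + 1/21627) = 1/(-38280 + 1/21627) = 1/(-827881559/21627) = -21627/827881559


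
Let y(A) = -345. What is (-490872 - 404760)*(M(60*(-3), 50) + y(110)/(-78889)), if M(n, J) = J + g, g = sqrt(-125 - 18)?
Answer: -3533084635440/78889 - 895632*I*sqrt(143) ≈ -4.4786e+7 - 1.071e+7*I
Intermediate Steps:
g = I*sqrt(143) (g = sqrt(-143) = I*sqrt(143) ≈ 11.958*I)
M(n, J) = J + I*sqrt(143)
(-490872 - 404760)*(M(60*(-3), 50) + y(110)/(-78889)) = (-490872 - 404760)*((50 + I*sqrt(143)) - 345/(-78889)) = -895632*((50 + I*sqrt(143)) - 345*(-1/78889)) = -895632*((50 + I*sqrt(143)) + 345/78889) = -895632*(3944795/78889 + I*sqrt(143)) = -3533084635440/78889 - 895632*I*sqrt(143)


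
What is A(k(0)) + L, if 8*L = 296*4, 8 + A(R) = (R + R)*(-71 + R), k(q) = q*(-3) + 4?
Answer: -396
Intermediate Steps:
k(q) = 4 - 3*q (k(q) = -3*q + 4 = 4 - 3*q)
A(R) = -8 + 2*R*(-71 + R) (A(R) = -8 + (R + R)*(-71 + R) = -8 + (2*R)*(-71 + R) = -8 + 2*R*(-71 + R))
L = 148 (L = (296*4)/8 = (1/8)*1184 = 148)
A(k(0)) + L = (-8 - 142*(4 - 3*0) + 2*(4 - 3*0)**2) + 148 = (-8 - 142*(4 + 0) + 2*(4 + 0)**2) + 148 = (-8 - 142*4 + 2*4**2) + 148 = (-8 - 568 + 2*16) + 148 = (-8 - 568 + 32) + 148 = -544 + 148 = -396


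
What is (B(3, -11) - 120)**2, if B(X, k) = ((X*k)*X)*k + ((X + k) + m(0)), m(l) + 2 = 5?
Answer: 929296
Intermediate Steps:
m(l) = 3 (m(l) = -2 + 5 = 3)
B(X, k) = 3 + X + k + X**2*k**2 (B(X, k) = ((X*k)*X)*k + ((X + k) + 3) = (k*X**2)*k + (3 + X + k) = X**2*k**2 + (3 + X + k) = 3 + X + k + X**2*k**2)
(B(3, -11) - 120)**2 = ((3 + 3 - 11 + 3**2*(-11)**2) - 120)**2 = ((3 + 3 - 11 + 9*121) - 120)**2 = ((3 + 3 - 11 + 1089) - 120)**2 = (1084 - 120)**2 = 964**2 = 929296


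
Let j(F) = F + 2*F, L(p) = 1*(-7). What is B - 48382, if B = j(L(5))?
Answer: -48403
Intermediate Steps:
L(p) = -7
j(F) = 3*F
B = -21 (B = 3*(-7) = -21)
B - 48382 = -21 - 48382 = -48403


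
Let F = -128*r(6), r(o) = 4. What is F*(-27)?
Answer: 13824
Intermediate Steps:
F = -512 (F = -128*4 = -512)
F*(-27) = -512*(-27) = 13824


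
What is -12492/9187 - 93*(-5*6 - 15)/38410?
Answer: -88274025/70574534 ≈ -1.2508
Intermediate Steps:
-12492/9187 - 93*(-5*6 - 15)/38410 = -12492*1/9187 - 93*(-30 - 15)*(1/38410) = -12492/9187 - 93*(-45)*(1/38410) = -12492/9187 + 4185*(1/38410) = -12492/9187 + 837/7682 = -88274025/70574534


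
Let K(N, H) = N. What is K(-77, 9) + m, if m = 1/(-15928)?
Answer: -1226457/15928 ≈ -77.000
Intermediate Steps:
m = -1/15928 ≈ -6.2783e-5
K(-77, 9) + m = -77 - 1/15928 = -1226457/15928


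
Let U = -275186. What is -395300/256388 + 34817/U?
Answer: -29426921699/17638597042 ≈ -1.6683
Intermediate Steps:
-395300/256388 + 34817/U = -395300/256388 + 34817/(-275186) = -395300*1/256388 + 34817*(-1/275186) = -98825/64097 - 34817/275186 = -29426921699/17638597042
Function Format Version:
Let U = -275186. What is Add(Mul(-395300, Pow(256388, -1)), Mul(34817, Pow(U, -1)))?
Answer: Rational(-29426921699, 17638597042) ≈ -1.6683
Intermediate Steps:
Add(Mul(-395300, Pow(256388, -1)), Mul(34817, Pow(U, -1))) = Add(Mul(-395300, Pow(256388, -1)), Mul(34817, Pow(-275186, -1))) = Add(Mul(-395300, Rational(1, 256388)), Mul(34817, Rational(-1, 275186))) = Add(Rational(-98825, 64097), Rational(-34817, 275186)) = Rational(-29426921699, 17638597042)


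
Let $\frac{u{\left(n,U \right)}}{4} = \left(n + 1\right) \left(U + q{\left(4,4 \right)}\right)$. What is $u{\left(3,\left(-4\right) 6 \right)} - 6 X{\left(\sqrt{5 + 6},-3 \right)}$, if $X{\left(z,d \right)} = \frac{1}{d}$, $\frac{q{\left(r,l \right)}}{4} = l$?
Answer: $-126$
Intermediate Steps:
$q{\left(r,l \right)} = 4 l$
$u{\left(n,U \right)} = 4 \left(1 + n\right) \left(16 + U\right)$ ($u{\left(n,U \right)} = 4 \left(n + 1\right) \left(U + 4 \cdot 4\right) = 4 \left(1 + n\right) \left(U + 16\right) = 4 \left(1 + n\right) \left(16 + U\right)$)
$u{\left(3,\left(-4\right) 6 \right)} - 6 X{\left(\sqrt{5 + 6},-3 \right)} = \left(64 + 4 \left(\left(-4\right) 6\right) + 64 \cdot 3 + 4 \left(\left(-4\right) 6\right) 3\right) - \frac{6}{-3} = \left(64 + 4 \left(-24\right) + 192 + 4 \left(-24\right) 3\right) - -2 = \left(64 - 96 + 192 - 288\right) + 2 = -128 + 2 = -126$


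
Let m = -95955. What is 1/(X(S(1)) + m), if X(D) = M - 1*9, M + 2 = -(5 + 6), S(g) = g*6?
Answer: -1/95977 ≈ -1.0419e-5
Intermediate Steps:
S(g) = 6*g
M = -13 (M = -2 - (5 + 6) = -2 - 1*11 = -2 - 11 = -13)
X(D) = -22 (X(D) = -13 - 1*9 = -13 - 9 = -22)
1/(X(S(1)) + m) = 1/(-22 - 95955) = 1/(-95977) = -1/95977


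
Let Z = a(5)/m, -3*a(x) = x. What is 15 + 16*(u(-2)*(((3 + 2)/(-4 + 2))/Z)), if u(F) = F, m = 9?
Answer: -417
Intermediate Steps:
a(x) = -x/3
Z = -5/27 (Z = -⅓*5/9 = -5/3*⅑ = -5/27 ≈ -0.18519)
15 + 16*(u(-2)*(((3 + 2)/(-4 + 2))/Z)) = 15 + 16*(-2*(3 + 2)/(-4 + 2)/(-5/27)) = 15 + 16*(-2*5/(-2)*(-27)/5) = 15 + 16*(-2*5*(-½)*(-27)/5) = 15 + 16*(-(-5)*(-27)/5) = 15 + 16*(-2*27/2) = 15 + 16*(-27) = 15 - 432 = -417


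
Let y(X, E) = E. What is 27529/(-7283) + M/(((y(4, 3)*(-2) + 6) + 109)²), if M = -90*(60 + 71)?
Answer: -412938619/86529323 ≈ -4.7722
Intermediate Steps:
M = -11790 (M = -90*131 = -11790)
27529/(-7283) + M/(((y(4, 3)*(-2) + 6) + 109)²) = 27529/(-7283) - 11790/((3*(-2) + 6) + 109)² = 27529*(-1/7283) - 11790/((-6 + 6) + 109)² = -27529/7283 - 11790/(0 + 109)² = -27529/7283 - 11790/(109²) = -27529/7283 - 11790/11881 = -412938619/86529323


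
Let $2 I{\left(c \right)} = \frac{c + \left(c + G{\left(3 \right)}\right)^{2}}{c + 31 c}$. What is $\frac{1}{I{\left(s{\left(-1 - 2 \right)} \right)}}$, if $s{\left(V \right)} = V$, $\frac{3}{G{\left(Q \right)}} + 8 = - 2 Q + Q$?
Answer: $- \frac{7744}{311} \approx -24.9$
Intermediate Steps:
$G{\left(Q \right)} = \frac{3}{-8 - Q}$ ($G{\left(Q \right)} = \frac{3}{-8 + \left(- 2 Q + Q\right)} = \frac{3}{-8 - Q}$)
$I{\left(c \right)} = \frac{c + \left(- \frac{3}{11} + c\right)^{2}}{64 c}$ ($I{\left(c \right)} = \frac{\left(c + \left(c - \frac{3}{8 + 3}\right)^{2}\right) \frac{1}{c + 31 c}}{2} = \frac{\left(c + \left(c - \frac{3}{11}\right)^{2}\right) \frac{1}{32 c}}{2} = \frac{\left(c + \left(- \frac{3}{11} + c\right)^{2}\right) \frac{1}{32 c}}{2} = \frac{\frac{1}{32} \frac{1}{c} \left(c + \left(- \frac{3}{11} + c\right)^{2}\right)}{2} = \frac{c + \left(- \frac{3}{11} + c\right)^{2}}{64 c}$)
$\frac{1}{I{\left(s{\left(-1 - 2 \right)} \right)}} = \frac{1}{\frac{1}{7744} \frac{1}{-1 - 2} \left(\left(-3 + 11 \left(-1 - 2\right)\right)^{2} + 121 \left(-1 - 2\right)\right)} = \frac{1}{\frac{1}{7744} \frac{1}{-3} \left(\left(-3 + 11 \left(-3\right)\right)^{2} + 121 \left(-3\right)\right)} = \frac{1}{\frac{1}{7744} \left(- \frac{1}{3}\right) \left(\left(-3 - 33\right)^{2} - 363\right)} = \frac{1}{\frac{1}{7744} \left(- \frac{1}{3}\right) \left(\left(-36\right)^{2} - 363\right)} = \frac{1}{\frac{1}{7744} \left(- \frac{1}{3}\right) \left(1296 - 363\right)} = \frac{1}{\frac{1}{7744} \left(- \frac{1}{3}\right) 933} = \frac{1}{- \frac{311}{7744}} = - \frac{7744}{311}$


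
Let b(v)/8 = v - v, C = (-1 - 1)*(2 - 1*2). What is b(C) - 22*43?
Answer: -946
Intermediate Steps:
C = 0 (C = -2*(2 - 2) = -2*0 = 0)
b(v) = 0 (b(v) = 8*(v - v) = 8*0 = 0)
b(C) - 22*43 = 0 - 22*43 = 0 - 946 = -946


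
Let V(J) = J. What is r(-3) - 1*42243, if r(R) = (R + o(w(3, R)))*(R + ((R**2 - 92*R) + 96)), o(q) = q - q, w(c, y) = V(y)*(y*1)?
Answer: -43377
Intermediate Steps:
w(c, y) = y**2 (w(c, y) = y*(y*1) = y*y = y**2)
o(q) = 0
r(R) = R*(96 + R**2 - 91*R) (r(R) = (R + 0)*(R + ((R**2 - 92*R) + 96)) = R*(R + (96 + R**2 - 92*R)) = R*(96 + R**2 - 91*R))
r(-3) - 1*42243 = -3*(96 + (-3)**2 - 91*(-3)) - 1*42243 = -3*(96 + 9 + 273) - 42243 = -3*378 - 42243 = -1134 - 42243 = -43377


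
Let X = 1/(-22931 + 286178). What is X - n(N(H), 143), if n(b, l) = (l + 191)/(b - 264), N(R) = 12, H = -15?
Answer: 14654125/11056374 ≈ 1.3254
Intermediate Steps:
n(b, l) = (191 + l)/(-264 + b)
X = 1/263247 ≈ 3.7987e-6
X - n(N(H), 143) = 1/263247 - (191 + 143)/(-264 + 12) = 1/263247 - 334/(-252) = 1/263247 - (-1)*334/252 = 1/263247 - 1*(-167/126) = 1/263247 + 167/126 = 14654125/11056374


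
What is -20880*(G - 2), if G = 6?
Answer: -83520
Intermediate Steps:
-20880*(G - 2) = -20880*(6 - 2) = -20880*4 = -3480*24 = -83520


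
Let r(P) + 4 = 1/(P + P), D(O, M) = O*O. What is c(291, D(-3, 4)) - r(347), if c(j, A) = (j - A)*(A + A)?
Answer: 3525519/694 ≈ 5080.0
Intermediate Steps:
D(O, M) = O²
c(j, A) = 2*A*(j - A) (c(j, A) = (j - A)*(2*A) = 2*A*(j - A))
r(P) = -4 + 1/(2*P) (r(P) = -4 + 1/(P + P) = -4 + 1/(2*P))
c(291, D(-3, 4)) - r(347) = 2*(-3)²*(291 - 1*(-3)²) - (-4 + (½)/347) = 2*9*(291 - 1*9) - (-4 + (½)*(1/347)) = 2*9*(291 - 9) - (-4 + 1/694) = 2*9*282 - 1*(-2775/694) = 5076 + 2775/694 = 3525519/694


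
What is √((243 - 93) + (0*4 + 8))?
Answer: √158 ≈ 12.570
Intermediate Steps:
√((243 - 93) + (0*4 + 8)) = √(150 + (0 + 8)) = √(150 + 8) = √158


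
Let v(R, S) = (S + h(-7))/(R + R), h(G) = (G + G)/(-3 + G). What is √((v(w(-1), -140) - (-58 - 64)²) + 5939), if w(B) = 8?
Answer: I*√3581465/20 ≈ 94.624*I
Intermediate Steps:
h(G) = 2*G/(-3 + G) (h(G) = (2*G)/(-3 + G) = 2*G/(-3 + G))
v(R, S) = (7/5 + S)/(2*R) (v(R, S) = (S + 2*(-7)/(-3 - 7))/(R + R) = (S + 2*(-7)/(-10))/((2*R)) = (S + 2*(-7)*(-⅒))*(1/(2*R)) = (S + 7/5)*(1/(2*R)) = (7/5 + S)*(1/(2*R)) = (7/5 + S)/(2*R))
√((v(w(-1), -140) - (-58 - 64)²) + 5939) = √(((⅒)*(7 + 5*(-140))/8 - (-58 - 64)²) + 5939) = √(((⅒)*(⅛)*(7 - 700) - 1*(-122)²) + 5939) = √(((⅒)*(⅛)*(-693) - 1*14884) + 5939) = √((-693/80 - 14884) + 5939) = √(-1191413/80 + 5939) = √(-716293/80) = I*√3581465/20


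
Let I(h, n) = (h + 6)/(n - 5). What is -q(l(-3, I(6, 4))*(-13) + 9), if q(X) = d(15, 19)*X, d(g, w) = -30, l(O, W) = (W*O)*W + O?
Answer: 169920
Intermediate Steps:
I(h, n) = (6 + h)/(-5 + n)
l(O, W) = O + O*W² (l(O, W) = (O*W)*W + O = O*W² + O = O + O*W²)
q(X) = -30*X
-q(l(-3, I(6, 4))*(-13) + 9) = -(-30)*(-3*(1 + ((6 + 6)/(-5 + 4))²)*(-13) + 9) = -(-30)*(-3*(1 + (12/(-1))²)*(-13) + 9) = -(-30)*(-3*(1 + (-1*12)²)*(-13) + 9) = -(-30)*(-3*(1 + (-12)²)*(-13) + 9) = -(-30)*(-3*(1 + 144)*(-13) + 9) = -(-30)*(-3*145*(-13) + 9) = -(-30)*(-435*(-13) + 9) = -(-30)*(5655 + 9) = -(-30)*5664 = -1*(-169920) = 169920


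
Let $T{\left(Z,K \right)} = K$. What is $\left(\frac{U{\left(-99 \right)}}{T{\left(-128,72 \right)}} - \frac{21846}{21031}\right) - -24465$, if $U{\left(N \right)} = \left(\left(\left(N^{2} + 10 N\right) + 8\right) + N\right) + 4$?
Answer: $\frac{3102298951}{126186} \approx 24585.0$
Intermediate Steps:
$U{\left(N \right)} = 12 + N^{2} + 11 N$ ($U{\left(N \right)} = \left(\left(8 + N^{2} + 10 N\right) + N\right) + 4 = \left(8 + N^{2} + 11 N\right) + 4 = 12 + N^{2} + 11 N$)
$\left(\frac{U{\left(-99 \right)}}{T{\left(-128,72 \right)}} - \frac{21846}{21031}\right) - -24465 = \left(\frac{12 + \left(-99\right)^{2} + 11 \left(-99\right)}{72} - \frac{21846}{21031}\right) - -24465 = \left(\left(12 + 9801 - 1089\right) \frac{1}{72} - \frac{21846}{21031}\right) + 24465 = \left(8724 \cdot \frac{1}{72} - \frac{21846}{21031}\right) + 24465 = \left(\frac{727}{6} - \frac{21846}{21031}\right) + 24465 = \frac{15158461}{126186} + 24465 = \frac{3102298951}{126186}$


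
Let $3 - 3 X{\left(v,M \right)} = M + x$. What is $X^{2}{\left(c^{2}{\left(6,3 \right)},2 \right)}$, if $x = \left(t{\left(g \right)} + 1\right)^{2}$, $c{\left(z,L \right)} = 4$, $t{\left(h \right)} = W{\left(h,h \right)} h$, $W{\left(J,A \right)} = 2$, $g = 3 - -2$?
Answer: $1600$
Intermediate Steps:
$g = 5$ ($g = 3 + 2 = 5$)
$t{\left(h \right)} = 2 h$
$x = 121$ ($x = \left(2 \cdot 5 + 1\right)^{2} = \left(10 + 1\right)^{2} = 11^{2} = 121$)
$X{\left(v,M \right)} = - \frac{118}{3} - \frac{M}{3}$ ($X{\left(v,M \right)} = 1 - \frac{M + 121}{3} = 1 - \frac{121 + M}{3} = 1 - \left(\frac{121}{3} + \frac{M}{3}\right) = - \frac{118}{3} - \frac{M}{3}$)
$X^{2}{\left(c^{2}{\left(6,3 \right)},2 \right)} = \left(- \frac{118}{3} - \frac{2}{3}\right)^{2} = \left(-40\right)^{2} = 1600$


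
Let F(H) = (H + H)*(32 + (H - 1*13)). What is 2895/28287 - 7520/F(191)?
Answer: 2213/257277 ≈ 0.0086016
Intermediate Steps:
F(H) = 2*H*(19 + H) (F(H) = (2*H)*(32 + (H - 13)) = (2*H)*(32 + (-13 + H)) = (2*H)*(19 + H) = 2*H*(19 + H))
2895/28287 - 7520/F(191) = 2895/28287 - 7520*1/(382*(19 + 191)) = 2895*(1/28287) - 7520/(2*191*210) = 965/9429 - 7520/80220 = 965/9429 - 7520*1/80220 = 965/9429 - 376/4011 = 2213/257277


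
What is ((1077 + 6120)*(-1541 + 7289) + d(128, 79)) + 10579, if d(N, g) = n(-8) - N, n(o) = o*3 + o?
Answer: 41378775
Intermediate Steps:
n(o) = 4*o (n(o) = 3*o + o = 4*o)
d(N, g) = -32 - N (d(N, g) = 4*(-8) - N = -32 - N)
((1077 + 6120)*(-1541 + 7289) + d(128, 79)) + 10579 = ((1077 + 6120)*(-1541 + 7289) + (-32 - 1*128)) + 10579 = (7197*5748 + (-32 - 128)) + 10579 = (41368356 - 160) + 10579 = 41368196 + 10579 = 41378775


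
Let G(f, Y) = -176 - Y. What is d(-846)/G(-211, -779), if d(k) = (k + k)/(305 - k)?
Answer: -188/77117 ≈ -0.0024379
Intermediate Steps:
d(k) = 2*k/(305 - k) (d(k) = (2*k)/(305 - k) = 2*k/(305 - k))
d(-846)/G(-211, -779) = (-2*(-846)/(-305 - 846))/(-176 - 1*(-779)) = (-2*(-846)/(-1151))/(-176 + 779) = -2*(-846)*(-1/1151)/603 = -1692/1151*1/603 = -188/77117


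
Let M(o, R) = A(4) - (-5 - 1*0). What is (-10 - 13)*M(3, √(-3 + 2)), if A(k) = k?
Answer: -207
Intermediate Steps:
M(o, R) = 9 (M(o, R) = 4 - (-5 - 1*0) = 4 - (-5 + 0) = 4 - 1*(-5) = 4 + 5 = 9)
(-10 - 13)*M(3, √(-3 + 2)) = (-10 - 13)*9 = -23*9 = -207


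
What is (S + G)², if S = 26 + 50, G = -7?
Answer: 4761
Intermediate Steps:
S = 76
(S + G)² = (76 - 7)² = 69² = 4761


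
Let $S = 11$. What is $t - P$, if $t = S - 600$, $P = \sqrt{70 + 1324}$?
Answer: $-589 - \sqrt{1394} \approx -626.34$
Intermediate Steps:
$P = \sqrt{1394} \approx 37.336$
$t = -589$ ($t = 11 - 600 = -589$)
$t - P = -589 - \sqrt{1394}$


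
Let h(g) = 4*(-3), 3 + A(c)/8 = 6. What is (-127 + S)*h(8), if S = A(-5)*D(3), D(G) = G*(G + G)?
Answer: -3660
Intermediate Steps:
A(c) = 24 (A(c) = -24 + 8*6 = -24 + 48 = 24)
D(G) = 2*G² (D(G) = G*(2*G) = 2*G²)
h(g) = -12
S = 432 (S = 24*(2*3²) = 24*(2*9) = 24*18 = 432)
(-127 + S)*h(8) = (-127 + 432)*(-12) = 305*(-12) = -3660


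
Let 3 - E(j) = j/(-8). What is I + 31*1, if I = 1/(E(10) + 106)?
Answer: 13675/441 ≈ 31.009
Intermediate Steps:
E(j) = 3 + j/8 (E(j) = 3 - j/(-8) = 3 - j*(-1)/8 = 3 - (-1)*j/8 = 3 + j/8)
I = 4/441 (I = 1/((3 + (⅛)*10) + 106) = 1/((3 + 5/4) + 106) = 1/(17/4 + 106) = 1/(441/4) = 4/441 ≈ 0.0090703)
I + 31*1 = 4/441 + 31*1 = 4/441 + 31 = 13675/441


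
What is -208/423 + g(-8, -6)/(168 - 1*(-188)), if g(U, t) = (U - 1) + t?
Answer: -80393/150588 ≈ -0.53386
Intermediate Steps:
g(U, t) = -1 + U + t (g(U, t) = (-1 + U) + t = -1 + U + t)
-208/423 + g(-8, -6)/(168 - 1*(-188)) = -208/423 + (-1 - 8 - 6)/(168 - 1*(-188)) = -208*1/423 - 15/(168 + 188) = -208/423 - 15/356 = -80393/150588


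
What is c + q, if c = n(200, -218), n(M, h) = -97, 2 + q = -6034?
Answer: -6133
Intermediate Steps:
q = -6036 (q = -2 - 6034 = -6036)
c = -97
c + q = -97 - 6036 = -6133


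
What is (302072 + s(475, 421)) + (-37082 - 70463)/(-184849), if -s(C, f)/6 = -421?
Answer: 56304743247/184849 ≈ 3.0460e+5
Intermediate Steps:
s(C, f) = 2526 (s(C, f) = -6*(-421) = 2526)
(302072 + s(475, 421)) + (-37082 - 70463)/(-184849) = (302072 + 2526) + (-37082 - 70463)/(-184849) = 304598 - 107545*(-1/184849) = 304598 + 107545/184849 = 56304743247/184849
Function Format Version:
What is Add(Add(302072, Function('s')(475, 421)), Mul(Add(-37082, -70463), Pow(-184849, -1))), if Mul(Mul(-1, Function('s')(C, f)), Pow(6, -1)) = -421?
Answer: Rational(56304743247, 184849) ≈ 3.0460e+5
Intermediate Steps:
Function('s')(C, f) = 2526 (Function('s')(C, f) = Mul(-6, -421) = 2526)
Add(Add(302072, Function('s')(475, 421)), Mul(Add(-37082, -70463), Pow(-184849, -1))) = Add(Add(302072, 2526), Mul(Add(-37082, -70463), Pow(-184849, -1))) = Add(304598, Mul(-107545, Rational(-1, 184849))) = Add(304598, Rational(107545, 184849)) = Rational(56304743247, 184849)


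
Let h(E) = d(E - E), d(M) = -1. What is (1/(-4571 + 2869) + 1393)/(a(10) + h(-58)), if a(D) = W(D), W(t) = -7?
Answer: -2370885/13616 ≈ -174.13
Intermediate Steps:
h(E) = -1
a(D) = -7
(1/(-4571 + 2869) + 1393)/(a(10) + h(-58)) = (1/(-4571 + 2869) + 1393)/(-7 - 1) = (1/(-1702) + 1393)/(-8) = (-1/1702 + 1393)*(-⅛) = (2370885/1702)*(-⅛) = -2370885/13616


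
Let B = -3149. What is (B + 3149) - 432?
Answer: -432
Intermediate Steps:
(B + 3149) - 432 = (-3149 + 3149) - 432 = 0 - 432 = -432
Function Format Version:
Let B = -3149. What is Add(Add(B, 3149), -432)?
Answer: -432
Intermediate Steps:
Add(Add(B, 3149), -432) = Add(Add(-3149, 3149), -432) = Add(0, -432) = -432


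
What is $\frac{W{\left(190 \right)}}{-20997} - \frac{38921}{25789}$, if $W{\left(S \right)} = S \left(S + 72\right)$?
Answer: $- \frac{2101000657}{541491633} \approx -3.88$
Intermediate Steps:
$W{\left(S \right)} = S \left(72 + S\right)$
$\frac{W{\left(190 \right)}}{-20997} - \frac{38921}{25789} = \frac{190 \left(72 + 190\right)}{-20997} - \frac{38921}{25789} = 190 \cdot 262 \left(- \frac{1}{20997}\right) - \frac{38921}{25789} = 49780 \left(- \frac{1}{20997}\right) - \frac{38921}{25789} = - \frac{49780}{20997} - \frac{38921}{25789} = - \frac{2101000657}{541491633}$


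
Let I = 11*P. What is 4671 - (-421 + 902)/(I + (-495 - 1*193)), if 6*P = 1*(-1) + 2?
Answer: 19233393/4117 ≈ 4671.7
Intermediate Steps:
P = ⅙ (P = (1*(-1) + 2)/6 = (-1 + 2)/6 = (⅙)*1 = ⅙ ≈ 0.16667)
I = 11/6 (I = 11*(⅙) = 11/6 ≈ 1.8333)
4671 - (-421 + 902)/(I + (-495 - 1*193)) = 4671 - (-421 + 902)/(11/6 + (-495 - 1*193)) = 4671 - 481/(11/6 + (-495 - 193)) = 4671 - 481/(11/6 - 688) = 4671 - 481/(-4117/6) = 4671 - 481*(-6)/4117 = 4671 - 1*(-2886/4117) = 4671 + 2886/4117 = 19233393/4117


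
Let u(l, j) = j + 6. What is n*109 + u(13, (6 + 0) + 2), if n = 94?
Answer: 10260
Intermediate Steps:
u(l, j) = 6 + j
n*109 + u(13, (6 + 0) + 2) = 94*109 + (6 + ((6 + 0) + 2)) = 10246 + (6 + (6 + 2)) = 10246 + (6 + 8) = 10246 + 14 = 10260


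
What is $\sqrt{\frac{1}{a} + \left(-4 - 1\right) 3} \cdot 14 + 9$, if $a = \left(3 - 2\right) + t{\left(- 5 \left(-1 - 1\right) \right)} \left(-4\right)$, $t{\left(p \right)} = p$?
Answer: $9 + \frac{14 i \sqrt{22854}}{39} \approx 9.0 + 54.268 i$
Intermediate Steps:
$a = -39$ ($a = \left(3 - 2\right) + - 5 \left(-1 - 1\right) \left(-4\right) = \left(3 - 2\right) + \left(-5\right) \left(-2\right) \left(-4\right) = 1 + 10 \left(-4\right) = 1 - 40 = -39$)
$\sqrt{\frac{1}{a} + \left(-4 - 1\right) 3} \cdot 14 + 9 = \sqrt{\frac{1}{-39} + \left(-4 - 1\right) 3} \cdot 14 + 9 = \sqrt{- \frac{1}{39} - 15} \cdot 14 + 9 = \sqrt{- \frac{586}{39}} \cdot 14 + 9 = \frac{i \sqrt{22854}}{39} \cdot 14 + 9 = \frac{14 i \sqrt{22854}}{39} + 9 = 9 + \frac{14 i \sqrt{22854}}{39}$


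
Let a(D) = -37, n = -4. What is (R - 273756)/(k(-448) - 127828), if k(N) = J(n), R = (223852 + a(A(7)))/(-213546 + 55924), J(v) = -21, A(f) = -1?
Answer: 43150192047/20151815078 ≈ 2.1413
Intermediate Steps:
R = -223815/157622 (R = (223852 - 37)/(-213546 + 55924) = 223815/(-157622) = 223815*(-1/157622) = -223815/157622 ≈ -1.4199)
k(N) = -21
(R - 273756)/(k(-448) - 127828) = (-223815/157622 - 273756)/(-21 - 127828) = -43150192047/157622/(-127849) = -43150192047/157622*(-1/127849) = 43150192047/20151815078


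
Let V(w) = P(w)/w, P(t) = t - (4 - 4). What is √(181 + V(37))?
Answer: √182 ≈ 13.491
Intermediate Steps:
P(t) = t (P(t) = t - 1*0 = t + 0 = t)
V(w) = 1 (V(w) = w/w = 1)
√(181 + V(37)) = √(181 + 1) = √182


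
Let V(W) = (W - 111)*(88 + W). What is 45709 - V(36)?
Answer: 55009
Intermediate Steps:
V(W) = (-111 + W)*(88 + W)
45709 - V(36) = 45709 - (-9768 + 36² - 23*36) = 45709 - (-9768 + 1296 - 828) = 45709 - 1*(-9300) = 45709 + 9300 = 55009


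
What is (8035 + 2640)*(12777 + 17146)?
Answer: 319428025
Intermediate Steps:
(8035 + 2640)*(12777 + 17146) = 10675*29923 = 319428025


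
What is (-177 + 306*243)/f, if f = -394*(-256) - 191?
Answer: 74181/100673 ≈ 0.73685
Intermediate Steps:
f = 100673 (f = 100864 - 191 = 100673)
(-177 + 306*243)/f = (-177 + 306*243)/100673 = (-177 + 74358)*(1/100673) = 74181*(1/100673) = 74181/100673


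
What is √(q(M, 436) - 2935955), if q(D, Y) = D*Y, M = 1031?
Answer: 3*I*√276271 ≈ 1576.8*I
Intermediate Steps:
√(q(M, 436) - 2935955) = √(1031*436 - 2935955) = √(449516 - 2935955) = √(-2486439) = 3*I*√276271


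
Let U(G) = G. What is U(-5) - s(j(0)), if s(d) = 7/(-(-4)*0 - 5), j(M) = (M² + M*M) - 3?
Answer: -18/5 ≈ -3.6000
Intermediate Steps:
j(M) = -3 + 2*M² (j(M) = (M² + M²) - 3 = 2*M² - 3 = -3 + 2*M²)
s(d) = -7/5 (s(d) = 7/(-4*0 - 5) = 7/(0 - 5) = 7/(-5) = 7*(-⅕) = -7/5)
U(-5) - s(j(0)) = -5 - 1*(-7/5) = -5 + 7/5 = -18/5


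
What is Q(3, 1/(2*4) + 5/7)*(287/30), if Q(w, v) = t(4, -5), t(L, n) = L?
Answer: 574/15 ≈ 38.267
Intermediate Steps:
Q(w, v) = 4
Q(3, 1/(2*4) + 5/7)*(287/30) = 4*(287/30) = 574/15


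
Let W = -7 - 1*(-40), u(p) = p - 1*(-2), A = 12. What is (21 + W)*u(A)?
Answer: 756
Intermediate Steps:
u(p) = 2 + p (u(p) = p + 2 = 2 + p)
W = 33 (W = -7 + 40 = 33)
(21 + W)*u(A) = (21 + 33)*(2 + 12) = 54*14 = 756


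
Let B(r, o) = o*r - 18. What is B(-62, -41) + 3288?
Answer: 5812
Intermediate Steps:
B(r, o) = -18 + o*r
B(-62, -41) + 3288 = (-18 - 41*(-62)) + 3288 = (-18 + 2542) + 3288 = 2524 + 3288 = 5812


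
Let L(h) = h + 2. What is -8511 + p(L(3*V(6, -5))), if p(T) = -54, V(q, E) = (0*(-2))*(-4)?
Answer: -8565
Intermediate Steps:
V(q, E) = 0 (V(q, E) = 0*(-4) = 0)
L(h) = 2 + h
-8511 + p(L(3*V(6, -5))) = -8511 - 54 = -8565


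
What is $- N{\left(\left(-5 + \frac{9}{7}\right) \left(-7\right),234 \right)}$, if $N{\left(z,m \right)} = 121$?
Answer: $-121$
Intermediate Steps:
$- N{\left(\left(-5 + \frac{9}{7}\right) \left(-7\right),234 \right)} = \left(-1\right) 121 = -121$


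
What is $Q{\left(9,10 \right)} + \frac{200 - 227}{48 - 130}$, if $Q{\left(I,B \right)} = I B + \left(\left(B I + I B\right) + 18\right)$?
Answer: $\frac{23643}{82} \approx 288.33$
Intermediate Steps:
$Q{\left(I,B \right)} = 18 + 3 B I$ ($Q{\left(I,B \right)} = B I + \left(\left(B I + B I\right) + 18\right) = B I + \left(2 B I + 18\right) = B I + \left(18 + 2 B I\right) = 18 + 3 B I$)
$Q{\left(9,10 \right)} + \frac{200 - 227}{48 - 130} = \left(18 + 3 \cdot 10 \cdot 9\right) + \frac{200 - 227}{48 - 130} = \left(18 + 270\right) - \frac{27}{-82} = 288 - - \frac{27}{82} = 288 + \frac{27}{82} = \frac{23643}{82}$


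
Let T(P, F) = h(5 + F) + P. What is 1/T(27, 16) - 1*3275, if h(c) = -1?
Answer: -85149/26 ≈ -3275.0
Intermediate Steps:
T(P, F) = -1 + P
1/T(27, 16) - 1*3275 = 1/(-1 + 27) - 1*3275 = 1/26 - 3275 = -85149/26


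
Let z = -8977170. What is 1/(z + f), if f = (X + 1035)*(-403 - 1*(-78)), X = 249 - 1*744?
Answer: -1/9152670 ≈ -1.0926e-7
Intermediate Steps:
X = -495 (X = 249 - 744 = -495)
f = -175500 (f = (-495 + 1035)*(-403 - 1*(-78)) = 540*(-403 + 78) = 540*(-325) = -175500)
1/(z + f) = 1/(-8977170 - 175500) = 1/(-9152670) = -1/9152670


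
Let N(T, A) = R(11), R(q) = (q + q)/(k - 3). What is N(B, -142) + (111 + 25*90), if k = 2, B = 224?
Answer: 2339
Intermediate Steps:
R(q) = -2*q (R(q) = (q + q)/(2 - 3) = (2*q)/(-1) = (2*q)*(-1) = -2*q)
N(T, A) = -22 (N(T, A) = -2*11 = -22)
N(B, -142) + (111 + 25*90) = -22 + (111 + 25*90) = -22 + (111 + 2250) = -22 + 2361 = 2339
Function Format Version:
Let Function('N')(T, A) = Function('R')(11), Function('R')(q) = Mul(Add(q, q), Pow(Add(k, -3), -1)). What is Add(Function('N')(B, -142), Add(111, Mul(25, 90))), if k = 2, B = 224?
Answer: 2339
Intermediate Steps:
Function('R')(q) = Mul(-2, q) (Function('R')(q) = Mul(Add(q, q), Pow(Add(2, -3), -1)) = Mul(Mul(2, q), Pow(-1, -1)) = Mul(Mul(2, q), -1) = Mul(-2, q))
Function('N')(T, A) = -22 (Function('N')(T, A) = Mul(-2, 11) = -22)
Add(Function('N')(B, -142), Add(111, Mul(25, 90))) = Add(-22, Add(111, Mul(25, 90))) = Add(-22, Add(111, 2250)) = Add(-22, 2361) = 2339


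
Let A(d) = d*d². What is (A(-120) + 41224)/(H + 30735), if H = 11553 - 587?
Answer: -1686776/41701 ≈ -40.449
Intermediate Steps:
A(d) = d³
H = 10966
(A(-120) + 41224)/(H + 30735) = ((-120)³ + 41224)/(10966 + 30735) = (-1728000 + 41224)/41701 = -1686776*1/41701 = -1686776/41701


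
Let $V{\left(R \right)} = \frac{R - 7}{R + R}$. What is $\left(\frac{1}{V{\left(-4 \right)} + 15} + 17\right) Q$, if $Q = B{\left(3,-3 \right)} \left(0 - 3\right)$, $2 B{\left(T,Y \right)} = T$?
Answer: $- \frac{20115}{262} \approx -76.775$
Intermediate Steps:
$V{\left(R \right)} = \frac{-7 + R}{2 R}$
$B{\left(T,Y \right)} = \frac{T}{2}$
$Q = - \frac{9}{2}$ ($Q = \frac{1}{2} \cdot 3 \left(0 - 3\right) = \frac{3}{2} \left(-3\right) = - \frac{9}{2} \approx -4.5$)
$\left(\frac{1}{V{\left(-4 \right)} + 15} + 17\right) Q = \left(\frac{1}{\frac{-7 - 4}{2 \left(-4\right)} + 15} + 17\right) \left(- \frac{9}{2}\right) = \left(\frac{1}{\frac{1}{2} \left(- \frac{1}{4}\right) \left(-11\right) + 15} + 17\right) \left(- \frac{9}{2}\right) = \left(\frac{1}{\frac{11}{8} + 15} + 17\right) \left(- \frac{9}{2}\right) = \left(\frac{1}{\frac{131}{8}} + 17\right) \left(- \frac{9}{2}\right) = \left(\frac{8}{131} + 17\right) \left(- \frac{9}{2}\right) = \frac{2235}{131} \left(- \frac{9}{2}\right) = - \frac{20115}{262}$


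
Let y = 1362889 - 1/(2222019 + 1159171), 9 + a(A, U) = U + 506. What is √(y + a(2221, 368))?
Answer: √15591043711486258210/3381190 ≈ 1167.8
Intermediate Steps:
a(A, U) = 497 + U (a(A, U) = -9 + (U + 506) = -9 + (506 + U) = 497 + U)
y = 4608186657909/3381190 (y = 1362889 - 1/3381190 = 4608186657909/3381190 ≈ 1.3629e+6)
√(y + a(2221, 368)) = √(4608186657909/3381190 + (497 + 368)) = √(4608186657909/3381190 + 865) = √(4611111387259/3381190) = √15591043711486258210/3381190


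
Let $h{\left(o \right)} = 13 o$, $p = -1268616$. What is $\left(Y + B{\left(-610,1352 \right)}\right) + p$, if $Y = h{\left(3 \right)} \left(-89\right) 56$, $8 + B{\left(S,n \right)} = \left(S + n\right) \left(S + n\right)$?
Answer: $-912436$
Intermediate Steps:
$B{\left(S,n \right)} = -8 + \left(S + n\right)^{2}$ ($B{\left(S,n \right)} = -8 + \left(S + n\right) \left(S + n\right) = -8 + \left(S + n\right)^{2}$)
$Y = -194376$ ($Y = 13 \cdot 3 \left(-89\right) 56 = 39 \left(-89\right) 56 = \left(-3471\right) 56 = -194376$)
$\left(Y + B{\left(-610,1352 \right)}\right) + p = \left(-194376 - \left(8 - \left(-610 + 1352\right)^{2}\right)\right) - 1268616 = \left(-194376 - \left(8 - 742^{2}\right)\right) - 1268616 = \left(-194376 + \left(-8 + 550564\right)\right) - 1268616 = \left(-194376 + 550556\right) - 1268616 = 356180 - 1268616 = -912436$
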